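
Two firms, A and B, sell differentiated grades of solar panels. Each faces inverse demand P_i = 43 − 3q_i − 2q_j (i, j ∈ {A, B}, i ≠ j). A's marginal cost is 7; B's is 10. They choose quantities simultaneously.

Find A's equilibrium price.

21.0625

Firm A's profit: π = q_A(43 − 3q_A − 2q_B) − 7q_A.
∂π/∂q_A = 36 − 6q_A − 2q_B = 0 ⇒ q_A = 6 − (1/3)q_B.
Similarly q_B = 5.5 − (1/3)q_A.
Substituting the second reaction function into the first: q_A = 6 − (1/3)(5.5 − (1/3)q_A), which gives (8/9)q_A = 25/6 ⇒ q_A = 4.6875.
Then q_B = 5.5 − (1/3)·4.6875 = 3.9375.
P_A = 43 − 3·4.6875 − 2·3.9375 = 21.0625.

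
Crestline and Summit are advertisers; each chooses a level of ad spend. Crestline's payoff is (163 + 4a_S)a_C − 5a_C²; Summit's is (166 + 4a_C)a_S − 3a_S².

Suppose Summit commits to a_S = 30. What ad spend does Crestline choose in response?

28.3

Expanding Crestline's payoff: 163a_C + 4a_Sa_C − 5a_C².
∂π/∂a_C = 163 + 4a_S − 10a_C = 0, so a_C = 16.3 + 0.4a_S.
At a_S = 30: a_C = 16.3 + 0.4·30 = 28.3.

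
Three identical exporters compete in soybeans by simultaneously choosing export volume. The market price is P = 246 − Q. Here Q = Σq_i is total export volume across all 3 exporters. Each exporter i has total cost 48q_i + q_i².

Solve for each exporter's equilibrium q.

A representative exporter's profit is π_i = q_i(246 − Q) − 48q_i − q_i², with Q = q_i + Σ_{j≠i} q_j.
First-order condition: 198 − 4q_i − Σ_{j≠i} q_j = 0.
In a symmetric equilibrium every exporter chooses the same q, so Σ_{j≠i} q_j = 2q. The condition becomes 198 − 6q = 0, giving q = 198/6 = 33.

33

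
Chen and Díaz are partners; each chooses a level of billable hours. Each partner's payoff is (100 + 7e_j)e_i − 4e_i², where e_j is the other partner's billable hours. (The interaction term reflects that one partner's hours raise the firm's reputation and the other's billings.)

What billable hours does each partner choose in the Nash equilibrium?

Chen's payoff is (100 + 7e_D)e_C − 4e_C².
∂π/∂e_C = 100 + 7e_D − 8e_C = 0, so e_C = 12.5 + 0.875e_D.
Setting e_C = e_D in the reaction function: e_C = 12.5 + 0.875e_C, so e_C = 12.5 / 0.125 = 100.

100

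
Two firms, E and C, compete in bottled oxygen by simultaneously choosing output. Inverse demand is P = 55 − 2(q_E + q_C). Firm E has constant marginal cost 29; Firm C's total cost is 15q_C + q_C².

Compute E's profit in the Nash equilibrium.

28.88

Firm E's profit: π = q_E(55 − 2(q_E + q_C)) − 29q_E.
∂π/∂q_E = 26 − 4q_E − 2q_C = 0, so q_E = 6.5 − 0.5q_C.
For C: ∂π/∂q_C = 40 − 6q_C − 2q_E = 0 ⇒ q_C = 20/3 − (1/3)q_E.
Substituting the second reaction function into the first: q_E = 6.5 − 0.5(20/3 − (1/3)q_E), which gives (5/6)q_E = 19/6 ⇒ q_E = 3.8.
Then q_C = 20/3 − (1/3)·3.8 = 5.4.
Price P = 55 − 2·9.2 = 36.6.
E's profit: (36.6 − 29)·3.8 = 28.88.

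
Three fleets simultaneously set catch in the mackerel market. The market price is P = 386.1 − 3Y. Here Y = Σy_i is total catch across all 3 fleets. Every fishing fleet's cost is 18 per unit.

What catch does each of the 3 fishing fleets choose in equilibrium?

A representative fishing fleet's profit is π_i = y_i(386.1 − 3Y) − 18y_i, with Y = y_i + Σ_{j≠i} y_j.
First-order condition: 368.1 − 6y_i − 3Σ_{j≠i} y_j = 0.
Imposing symmetry (y_j = y for all j) turns Σ_{j≠i} y_j into 2y, so 368.1 = 12y and y = 30.675.

30.675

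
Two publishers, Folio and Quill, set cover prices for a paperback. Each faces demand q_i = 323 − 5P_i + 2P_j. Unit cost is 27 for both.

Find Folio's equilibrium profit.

Folio's profit: π = (P_{Folio} − 27)(323 − 5P_{Folio} + 2P_{Quill}).
∂π/∂P_{Folio} = 458 − 10P_{Folio} + 2P_{Quill} = 0 ⇒ P_{Folio} = 45.8 + 0.2P_{Quill}.
The game is symmetric, so in equilibrium P_{Quill} = P_{Folio}: the reaction function gives 0.8P_{Folio} = 45.8, hence P_{Folio} = 57.25.
q_{Folio} = 323 − 5·57.25 + 2·57.25 = 151.25.
Profit = (57.25 − 27)·151.25 = 4575.3125.

4575.3125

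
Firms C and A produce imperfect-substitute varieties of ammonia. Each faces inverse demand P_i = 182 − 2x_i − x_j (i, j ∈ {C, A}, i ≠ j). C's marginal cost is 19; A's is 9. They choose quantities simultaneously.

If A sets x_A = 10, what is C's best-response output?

Firm C's profit: π = x_C(182 − 2x_C − x_A) − 19x_C.
∂π/∂x_C = 163 − 4x_C − x_A = 0 ⇒ x_C = 40.75 − 0.25x_A.
At x_A = 10: x_C = 40.75 − 0.25·10 = 38.25.

38.25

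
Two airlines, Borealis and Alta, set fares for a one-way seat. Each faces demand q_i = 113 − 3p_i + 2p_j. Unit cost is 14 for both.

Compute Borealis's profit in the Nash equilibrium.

1837.6875

Borealis's profit: π = (p_{Borealis} − 14)(113 − 3p_{Borealis} + 2p_{Alta}).
∂π/∂p_{Borealis} = 155 − 6p_{Borealis} + 2p_{Alta} = 0 ⇒ p_{Borealis} = 155/6 + (1/3)p_{Alta}.
The game is symmetric, so in equilibrium p_{Alta} = p_{Borealis}: the reaction function gives (2/3)p_{Borealis} = 155/6, hence p_{Borealis} = 38.75.
q_{Borealis} = 113 − 3·38.75 + 2·38.75 = 74.25.
Profit = (38.75 − 14)·74.25 = 1837.6875.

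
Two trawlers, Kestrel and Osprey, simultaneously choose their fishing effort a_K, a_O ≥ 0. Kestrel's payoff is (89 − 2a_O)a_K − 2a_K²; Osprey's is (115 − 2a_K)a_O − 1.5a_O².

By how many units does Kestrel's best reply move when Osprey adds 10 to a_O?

Expanding Kestrel's payoff: 89a_K − 2a_Oa_K − 2a_K².
∂π/∂a_K = 89 − 2a_O − 4a_K = 0, so a_K = 22.25 − 0.5a_O.
The reaction-function slope is −0.5, so a 10-unit rise in a_O moves a_K by −0.5 × 10 = −5. Kestrel's best response falls — the actions are strategic substitutes.

-5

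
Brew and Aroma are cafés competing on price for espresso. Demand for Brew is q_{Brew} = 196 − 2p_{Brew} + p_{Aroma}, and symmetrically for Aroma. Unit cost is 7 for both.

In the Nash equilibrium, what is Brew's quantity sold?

126

Brew's profit: π = (p_{Brew} − 7)(196 − 2p_{Brew} + p_{Aroma}).
∂π/∂p_{Brew} = 210 − 4p_{Brew} + p_{Aroma} = 0 ⇒ p_{Brew} = 52.5 + 0.25p_{Aroma}.
By symmetry p_{Aroma} = p_{Brew}; substituting into the reaction function, 0.75p_{Brew} = 52.5 and p_{Brew} = 70.
q_{Brew} = 196 − 2·70 + 70 = 126.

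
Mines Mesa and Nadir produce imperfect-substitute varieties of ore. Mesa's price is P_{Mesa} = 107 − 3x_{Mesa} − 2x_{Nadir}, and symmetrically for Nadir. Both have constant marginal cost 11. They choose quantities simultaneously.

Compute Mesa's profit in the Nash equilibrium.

432

Mine Mesa's profit: π = x_{Mesa}(107 − 3x_{Mesa} − 2x_{Nadir}) − 11x_{Mesa}.
∂π/∂x_{Mesa} = 96 − 6x_{Mesa} − 2x_{Nadir} = 0 ⇒ x_{Mesa} = 16 − (1/3)x_{Nadir}.
By symmetry x_{Nadir} = x_{Mesa}; substituting into the reaction function, (4/3)x_{Mesa} = 16 and x_{Mesa} = 12.
P_{Mesa} = 107 − 3·12 − 2·12 = 47.
Profit = (47 − 11)·12 = 432.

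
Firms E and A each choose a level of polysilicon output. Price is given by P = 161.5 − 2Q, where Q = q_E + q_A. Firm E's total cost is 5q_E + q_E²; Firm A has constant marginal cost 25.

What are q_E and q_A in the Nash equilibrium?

17.65, 25.3

Firm E's profit: π = q_E(161.5 − 2(q_E + q_A)) − 5q_E − q_E².
∂π/∂q_E = 156.5 − 6q_E − 2q_A = 0, so q_E = 313/12 − (1/3)q_A.
For A: ∂π/∂q_A = 136.5 − 4q_A − 2q_E = 0 ⇒ q_A = 34.125 − 0.5q_E.
Solving the two reaction functions simultaneously: (1 − (−1/3)(−0.5))q_E = 313/12 − (1/3)·34.125, so (5/6)q_E = 353/24 and q_E = 17.65.
Then q_A = 34.125 − 0.5·17.65 = 25.3.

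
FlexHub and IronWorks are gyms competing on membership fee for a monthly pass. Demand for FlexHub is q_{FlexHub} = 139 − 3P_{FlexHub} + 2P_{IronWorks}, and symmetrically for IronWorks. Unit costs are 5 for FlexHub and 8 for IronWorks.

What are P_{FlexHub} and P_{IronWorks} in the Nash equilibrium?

39.0625, 40.1875

FlexHub's profit: π = (P_{FlexHub} − 5)(139 − 3P_{FlexHub} + 2P_{IronWorks}).
∂π/∂P_{FlexHub} = 154 − 6P_{FlexHub} + 2P_{IronWorks} = 0 ⇒ P_{FlexHub} = 77/3 + (1/3)P_{IronWorks}.
Similarly P_{IronWorks} = 163/6 + (1/3)P_{FlexHub}.
Solving the two reaction functions simultaneously: (1 − (1/3)(1/3))P_{FlexHub} = 77/3 + (1/3)·(163/6), so (8/9)P_{FlexHub} = 625/18 and P_{FlexHub} = 39.0625.
Then P_{IronWorks} = 163/6 + (1/3)·39.0625 = 40.1875.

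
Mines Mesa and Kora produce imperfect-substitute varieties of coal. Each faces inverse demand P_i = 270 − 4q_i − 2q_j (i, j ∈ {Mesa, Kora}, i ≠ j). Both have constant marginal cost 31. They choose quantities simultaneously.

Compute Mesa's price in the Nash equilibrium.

126.6

Mine Mesa's profit: π = q_{Mesa}(270 − 4q_{Mesa} − 2q_{Kora}) − 31q_{Mesa}.
∂π/∂q_{Mesa} = 239 − 8q_{Mesa} − 2q_{Kora} = 0 ⇒ q_{Mesa} = 29.875 − 0.25q_{Kora}.
The game is symmetric, so in equilibrium q_{Kora} = q_{Mesa}: the reaction function gives 1.25q_{Mesa} = 29.875, hence q_{Mesa} = 23.9.
P_{Mesa} = 270 − 4·23.9 − 2·23.9 = 126.6.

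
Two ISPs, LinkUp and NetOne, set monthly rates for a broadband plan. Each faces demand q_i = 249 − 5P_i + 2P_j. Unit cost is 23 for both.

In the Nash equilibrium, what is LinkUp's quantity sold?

112.5

LinkUp's profit: π = (P_{LinkUp} − 23)(249 − 5P_{LinkUp} + 2P_{NetOne}).
∂π/∂P_{LinkUp} = 364 − 10P_{LinkUp} + 2P_{NetOne} = 0 ⇒ P_{LinkUp} = 36.4 + 0.2P_{NetOne}.
The game is symmetric, so in equilibrium P_{NetOne} = P_{LinkUp}: the reaction function gives 0.8P_{LinkUp} = 36.4, hence P_{LinkUp} = 45.5.
q_{LinkUp} = 249 − 5·45.5 + 2·45.5 = 112.5.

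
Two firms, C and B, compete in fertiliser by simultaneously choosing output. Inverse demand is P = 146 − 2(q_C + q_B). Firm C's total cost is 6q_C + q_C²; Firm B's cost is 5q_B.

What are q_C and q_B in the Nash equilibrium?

Firm C's profit: π = q_C(146 − 2(q_C + q_B)) − 6q_C − q_C².
∂π/∂q_C = 140 − 6q_C − 2q_B = 0, so q_C = 70/3 − (1/3)q_B.
For B: ∂π/∂q_B = 141 − 4q_B − 2q_C = 0 ⇒ q_B = 35.25 − 0.5q_C.
Plugging q_B into C's best response: q_C = 70/3 − (1/3)(35.25 − 0.5q_C) ⇒ (5/6)q_C = 139/12, so q_C = 13.9.
Then q_B = 35.25 − 0.5·13.9 = 28.3.

13.9, 28.3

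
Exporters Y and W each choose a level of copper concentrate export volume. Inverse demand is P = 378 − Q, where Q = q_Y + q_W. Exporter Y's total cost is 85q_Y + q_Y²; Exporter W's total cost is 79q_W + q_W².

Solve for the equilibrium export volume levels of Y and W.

Exporter Y's profit: π = q_Y(378 − (q_Y + q_W)) − 85q_Y − q_Y².
∂π/∂q_Y = 293 − 4q_Y − q_W = 0, so q_Y = 73.25 − 0.25q_W.
By the same steps for W: q_W = 74.75 − 0.25q_Y.
Substituting the second reaction function into the first: q_Y = 73.25 − 0.25(74.75 − 0.25q_Y), which gives 0.9375q_Y = 54.5625 ⇒ q_Y = 58.2.
Then q_W = 74.75 − 0.25·58.2 = 60.2.

58.2, 60.2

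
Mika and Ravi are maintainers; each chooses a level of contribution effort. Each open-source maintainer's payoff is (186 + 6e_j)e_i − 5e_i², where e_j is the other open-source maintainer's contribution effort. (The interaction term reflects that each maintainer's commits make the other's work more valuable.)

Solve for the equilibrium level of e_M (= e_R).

46.5

Mika's payoff is (186 + 6e_R)e_M − 5e_M².
∂π/∂e_M = 186 + 6e_R − 10e_M = 0, so e_M = 18.6 + 0.6e_R.
By symmetry e_R = e_M; substituting into the reaction function, 0.4e_M = 18.6 and e_M = 46.5.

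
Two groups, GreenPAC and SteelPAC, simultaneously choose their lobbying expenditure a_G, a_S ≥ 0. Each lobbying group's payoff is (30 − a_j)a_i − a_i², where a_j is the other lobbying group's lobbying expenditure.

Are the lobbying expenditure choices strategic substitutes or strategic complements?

GreenPAC's payoff is (30 − a_S)a_G − a_G².
∂π/∂a_G = 30 − a_S − 2a_G = 0, so a_G = 15 − 0.5a_S.
The best-response slope da_G/da_S = −0.5 < 0: the reaction function is downward-sloping, so the choices are strategic substitutes.

strategic substitutes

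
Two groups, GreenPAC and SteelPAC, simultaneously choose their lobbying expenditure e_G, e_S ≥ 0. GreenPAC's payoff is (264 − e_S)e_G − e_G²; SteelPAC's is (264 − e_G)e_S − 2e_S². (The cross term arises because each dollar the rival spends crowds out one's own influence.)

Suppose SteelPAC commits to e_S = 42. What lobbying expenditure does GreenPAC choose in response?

Expanding GreenPAC's payoff: 264e_G − e_Se_G − e_G².
∂π/∂e_G = 264 − e_S − 2e_G = 0, so e_G = 132 − 0.5e_S.
At e_S = 42: e_G = 132 − 0.5·42 = 111.

111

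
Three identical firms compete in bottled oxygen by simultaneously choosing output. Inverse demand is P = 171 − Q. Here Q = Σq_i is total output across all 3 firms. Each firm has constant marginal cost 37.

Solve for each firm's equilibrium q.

A representative firm's profit is π_i = q_i(171 − Q) − 37q_i, with Q = q_i + Σ_{j≠i} q_j.
First-order condition: 134 − 2q_i − Σ_{j≠i} q_j = 0.
Imposing symmetry (q_j = q for all j) turns Σ_{j≠i} q_j into 2q, so 134 = 4q and q = 33.5.

33.5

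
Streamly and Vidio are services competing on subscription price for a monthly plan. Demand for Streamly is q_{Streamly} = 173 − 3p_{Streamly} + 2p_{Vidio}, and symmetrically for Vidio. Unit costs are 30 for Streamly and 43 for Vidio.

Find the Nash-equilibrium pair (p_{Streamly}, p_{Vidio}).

Streamly's profit: π = (p_{Streamly} − 30)(173 − 3p_{Streamly} + 2p_{Vidio}).
∂π/∂p_{Streamly} = 263 − 6p_{Streamly} + 2p_{Vidio} = 0 ⇒ p_{Streamly} = 263/6 + (1/3)p_{Vidio}.
Similarly p_{Vidio} = 151/3 + (1/3)p_{Streamly}.
Substituting the second reaction function into the first: p_{Streamly} = 263/6 + (1/3)(151/3 + (1/3)p_{Streamly}), which gives (8/9)p_{Streamly} = 1091/18 ⇒ p_{Streamly} = 68.1875.
Then p_{Vidio} = 151/3 + (1/3)·68.1875 = 73.0625.

68.1875, 73.0625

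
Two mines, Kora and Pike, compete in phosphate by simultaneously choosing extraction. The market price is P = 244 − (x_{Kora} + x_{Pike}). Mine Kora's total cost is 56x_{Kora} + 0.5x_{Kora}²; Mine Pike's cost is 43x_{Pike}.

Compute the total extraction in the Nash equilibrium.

118

Mine Kora's profit: π = x_{Kora}(244 − (x_{Kora} + x_{Pike})) − 56x_{Kora} − 0.5x_{Kora}².
∂π/∂x_{Kora} = 188 − 3x_{Kora} − x_{Pike} = 0, so x_{Kora} = 188/3 − (1/3)x_{Pike}.
For Pike: ∂π/∂x_{Pike} = 201 − 2x_{Pike} − x_{Kora} = 0 ⇒ x_{Pike} = 100.5 − 0.5x_{Kora}.
Plugging x_{Pike} into Kora's best response: x_{Kora} = 188/3 − (1/3)(100.5 − 0.5x_{Kora}) ⇒ (5/6)x_{Kora} = 175/6, so x_{Kora} = 35.
Then x_{Pike} = 100.5 − 0.5·35 = 83.
Total extraction: 35 + 83 = 118.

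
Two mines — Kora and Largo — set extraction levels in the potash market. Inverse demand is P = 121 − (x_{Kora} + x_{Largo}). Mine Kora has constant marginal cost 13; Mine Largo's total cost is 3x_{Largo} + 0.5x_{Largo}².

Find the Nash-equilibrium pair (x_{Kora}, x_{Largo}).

41.2, 25.6

Mine Kora's profit: π = x_{Kora}(121 − (x_{Kora} + x_{Largo})) − 13x_{Kora}.
∂π/∂x_{Kora} = 108 − 2x_{Kora} − x_{Largo} = 0, so x_{Kora} = 54 − 0.5x_{Largo}.
For Largo: ∂π/∂x_{Largo} = 118 − 3x_{Largo} − x_{Kora} = 0 ⇒ x_{Largo} = 118/3 − (1/3)x_{Kora}.
Solving the two reaction functions simultaneously: (1 − (−0.5)(−1/3))x_{Kora} = 54 − 0.5·(118/3), so (5/6)x_{Kora} = 103/3 and x_{Kora} = 41.2.
Then x_{Largo} = 118/3 − (1/3)·41.2 = 25.6.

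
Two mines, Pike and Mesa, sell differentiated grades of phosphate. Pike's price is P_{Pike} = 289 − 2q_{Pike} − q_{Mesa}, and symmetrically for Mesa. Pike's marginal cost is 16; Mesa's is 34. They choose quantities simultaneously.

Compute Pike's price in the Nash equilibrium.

Mine Pike's profit: π = q_{Pike}(289 − 2q_{Pike} − q_{Mesa}) − 16q_{Pike}.
∂π/∂q_{Pike} = 273 − 4q_{Pike} − q_{Mesa} = 0 ⇒ q_{Pike} = 68.25 − 0.25q_{Mesa}.
Similarly q_{Mesa} = 63.75 − 0.25q_{Pike}.
Plugging q_{Mesa} into Pike's best response: q_{Pike} = 68.25 − 0.25(63.75 − 0.25q_{Pike}) ⇒ 0.9375q_{Pike} = 52.3125, so q_{Pike} = 55.8.
Then q_{Mesa} = 63.75 − 0.25·55.8 = 49.8.
P_{Pike} = 289 − 2·55.8 − 49.8 = 127.6.

127.6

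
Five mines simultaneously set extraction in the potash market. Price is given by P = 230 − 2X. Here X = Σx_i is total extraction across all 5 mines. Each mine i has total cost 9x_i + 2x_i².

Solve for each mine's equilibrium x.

A representative mine's profit is π_i = x_i(230 − 2X) − 9x_i − 2x_i², with X = x_i + Σ_{j≠i} x_j.
First-order condition: 221 − 8x_i − 2Σ_{j≠i} x_j = 0.
Imposing symmetry (x_j = x for all j) turns Σ_{j≠i} x_j into 4x, so 221 = 16x and x = 13.8125.

13.8125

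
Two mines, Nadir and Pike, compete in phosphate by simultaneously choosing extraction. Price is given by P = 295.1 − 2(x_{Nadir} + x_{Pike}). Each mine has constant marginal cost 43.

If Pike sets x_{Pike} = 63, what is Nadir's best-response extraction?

31.525

Mine Nadir's profit: π = x_{Nadir}(295.1 − 2(x_{Nadir} + x_{Pike})) − 43x_{Nadir}.
∂π/∂x_{Nadir} = 252.1 − 4x_{Nadir} − 2x_{Pike} = 0, so x_{Nadir} = 63.025 − 0.5x_{Pike}.
At x_{Pike} = 63: x_{Nadir} = 63.025 − 0.5·63 = 31.525.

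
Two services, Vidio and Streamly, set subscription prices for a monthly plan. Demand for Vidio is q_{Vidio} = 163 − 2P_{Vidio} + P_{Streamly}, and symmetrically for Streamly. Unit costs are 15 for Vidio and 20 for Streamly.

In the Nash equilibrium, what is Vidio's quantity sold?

Vidio's profit: π = (P_{Vidio} − 15)(163 − 2P_{Vidio} + P_{Streamly}).
∂π/∂P_{Vidio} = 193 − 4P_{Vidio} + P_{Streamly} = 0 ⇒ P_{Vidio} = 48.25 + 0.25P_{Streamly}.
Similarly P_{Streamly} = 50.75 + 0.25P_{Vidio}.
Plugging P_{Streamly} into Vidio's best response: P_{Vidio} = 48.25 + 0.25(50.75 + 0.25P_{Vidio}) ⇒ 0.9375P_{Vidio} = 60.9375, so P_{Vidio} = 65.
Then P_{Streamly} = 50.75 + 0.25·65 = 67.
q_{Vidio} = 163 − 2·65 + 67 = 100.

100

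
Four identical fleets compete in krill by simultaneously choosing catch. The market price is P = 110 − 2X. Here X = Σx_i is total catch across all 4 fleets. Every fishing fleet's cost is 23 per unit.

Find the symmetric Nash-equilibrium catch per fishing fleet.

8.7

A representative fishing fleet's profit is π_i = x_i(110 − 2X) − 23x_i, with X = x_i + Σ_{j≠i} x_j.
First-order condition: 87 − 4x_i − 2Σ_{j≠i} x_j = 0.
Imposing symmetry (x_j = x for all j) turns Σ_{j≠i} x_j into 3x, so 87 = 10x and x = 8.7.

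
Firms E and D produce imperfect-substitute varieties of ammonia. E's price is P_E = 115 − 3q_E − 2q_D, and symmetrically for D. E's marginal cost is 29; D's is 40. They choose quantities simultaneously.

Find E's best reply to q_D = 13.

10

Firm E's profit: π = q_E(115 − 3q_E − 2q_D) − 29q_E.
∂π/∂q_E = 86 − 6q_E − 2q_D = 0 ⇒ q_E = 43/3 − (1/3)q_D.
At q_D = 13: q_E = 43/3 − (1/3)·13 = 10.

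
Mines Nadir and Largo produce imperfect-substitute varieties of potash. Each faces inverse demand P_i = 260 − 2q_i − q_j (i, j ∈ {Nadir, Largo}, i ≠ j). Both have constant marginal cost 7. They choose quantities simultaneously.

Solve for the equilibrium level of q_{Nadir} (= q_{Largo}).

Mine Nadir's profit: π = q_{Nadir}(260 − 2q_{Nadir} − q_{Largo}) − 7q_{Nadir}.
∂π/∂q_{Nadir} = 253 − 4q_{Nadir} − q_{Largo} = 0 ⇒ q_{Nadir} = 63.25 − 0.25q_{Largo}.
The game is symmetric, so in equilibrium q_{Largo} = q_{Nadir}: the reaction function gives 1.25q_{Nadir} = 63.25, hence q_{Nadir} = 50.6.

50.6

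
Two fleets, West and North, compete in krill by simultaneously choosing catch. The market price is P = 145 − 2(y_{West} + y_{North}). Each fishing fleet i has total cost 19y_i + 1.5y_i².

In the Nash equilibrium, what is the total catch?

Fishing fleet West's profit: π = y_{West}(145 − 2(y_{West} + y_{North})) − 19y_{West} − 1.5y_{West}².
∂π/∂y_{West} = 126 − 7y_{West} − 2y_{North} = 0, so y_{West} = 18 − (2/7)y_{North}.
The game is symmetric, so in equilibrium y_{North} = y_{West}: the reaction function gives (9/7)y_{West} = 18, hence y_{West} = 14.
Total catch: 14 + 14 = 28.

28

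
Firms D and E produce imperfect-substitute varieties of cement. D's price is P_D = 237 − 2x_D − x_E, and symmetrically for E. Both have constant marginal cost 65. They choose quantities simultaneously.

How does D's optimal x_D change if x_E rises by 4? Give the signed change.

Firm D's profit: π = x_D(237 − 2x_D − x_E) − 65x_D.
∂π/∂x_D = 172 − 4x_D − x_E = 0 ⇒ x_D = 43 − 0.25x_E.
The reaction-function slope is −0.25, so a 4-unit rise in x_E moves x_D by −0.25 × 4 = −1. D's best response falls — the actions are strategic substitutes.

-1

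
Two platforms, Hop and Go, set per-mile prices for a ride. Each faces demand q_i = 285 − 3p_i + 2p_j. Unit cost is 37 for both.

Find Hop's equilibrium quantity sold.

Hop's profit: π = (p_{Hop} − 37)(285 − 3p_{Hop} + 2p_{Go}).
∂π/∂p_{Hop} = 396 − 6p_{Hop} + 2p_{Go} = 0 ⇒ p_{Hop} = 66 + (1/3)p_{Go}.
By symmetry p_{Go} = p_{Hop}; substituting into the reaction function, (2/3)p_{Hop} = 66 and p_{Hop} = 99.
q_{Hop} = 285 − 3·99 + 2·99 = 186.

186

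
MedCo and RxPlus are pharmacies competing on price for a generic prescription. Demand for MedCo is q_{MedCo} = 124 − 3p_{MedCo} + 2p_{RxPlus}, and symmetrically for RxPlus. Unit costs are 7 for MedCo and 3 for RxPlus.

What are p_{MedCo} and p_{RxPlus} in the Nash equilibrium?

35.5, 34

MedCo's profit: π = (p_{MedCo} − 7)(124 − 3p_{MedCo} + 2p_{RxPlus}).
∂π/∂p_{MedCo} = 145 − 6p_{MedCo} + 2p_{RxPlus} = 0 ⇒ p_{MedCo} = 145/6 + (1/3)p_{RxPlus}.
Similarly p_{RxPlus} = 133/6 + (1/3)p_{MedCo}.
Plugging p_{RxPlus} into MedCo's best response: p_{MedCo} = 145/6 + (1/3)(133/6 + (1/3)p_{MedCo}) ⇒ (8/9)p_{MedCo} = 284/9, so p_{MedCo} = 35.5.
Then p_{RxPlus} = 133/6 + (1/3)·35.5 = 34.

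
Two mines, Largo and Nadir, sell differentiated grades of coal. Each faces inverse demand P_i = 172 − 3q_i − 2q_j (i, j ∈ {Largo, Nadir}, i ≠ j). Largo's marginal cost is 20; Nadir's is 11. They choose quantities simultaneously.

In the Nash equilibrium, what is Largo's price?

75.3125

Mine Largo's profit: π = q_{Largo}(172 − 3q_{Largo} − 2q_{Nadir}) − 20q_{Largo}.
∂π/∂q_{Largo} = 152 − 6q_{Largo} − 2q_{Nadir} = 0 ⇒ q_{Largo} = 76/3 − (1/3)q_{Nadir}.
Similarly q_{Nadir} = 161/6 − (1/3)q_{Largo}.
Substituting the second reaction function into the first: q_{Largo} = 76/3 − (1/3)(161/6 − (1/3)q_{Largo}), which gives (8/9)q_{Largo} = 295/18 ⇒ q_{Largo} = 18.4375.
Then q_{Nadir} = 161/6 − (1/3)·18.4375 = 20.6875.
P_{Largo} = 172 − 3·18.4375 − 2·20.6875 = 75.3125.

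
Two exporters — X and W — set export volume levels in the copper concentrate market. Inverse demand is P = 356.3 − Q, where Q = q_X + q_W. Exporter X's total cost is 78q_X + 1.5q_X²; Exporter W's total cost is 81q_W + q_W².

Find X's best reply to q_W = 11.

53.46

Exporter X's profit: π = q_X(356.3 − (q_X + q_W)) − 78q_X − 1.5q_X².
∂π/∂q_X = 278.3 − 5q_X − q_W = 0, so q_X = 55.66 − 0.2q_W.
At q_W = 11: q_X = 55.66 − 0.2·11 = 53.46.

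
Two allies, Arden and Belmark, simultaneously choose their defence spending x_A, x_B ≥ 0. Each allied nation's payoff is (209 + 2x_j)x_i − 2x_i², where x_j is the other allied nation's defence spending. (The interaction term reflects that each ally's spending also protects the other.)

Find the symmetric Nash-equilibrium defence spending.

104.5

Arden's payoff is (209 + 2x_B)x_A − 2x_A².
∂π/∂x_A = 209 + 2x_B − 4x_A = 0, so x_A = 52.25 + 0.5x_B.
Setting x_A = x_B in the reaction function: x_A = 52.25 + 0.5x_A, so x_A = 52.25 / 0.5 = 104.5.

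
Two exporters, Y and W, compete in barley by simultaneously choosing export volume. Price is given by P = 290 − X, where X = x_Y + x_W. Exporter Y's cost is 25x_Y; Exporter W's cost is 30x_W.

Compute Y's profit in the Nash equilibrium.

Exporter Y's profit: π = x_Y(290 − (x_Y + x_W)) − 25x_Y.
∂π/∂x_Y = 265 − 2x_Y − x_W = 0, so x_Y = 132.5 − 0.5x_W.
By the same steps for W: x_W = 130 − 0.5x_Y.
Substituting the second reaction function into the first: x_Y = 132.5 − 0.5(130 − 0.5x_Y), which gives 0.75x_Y = 67.5 ⇒ x_Y = 90.
Then x_W = 130 − 0.5·90 = 85.
Price P = 290 − 175 = 115.
Y's profit: (115 − 25)·90 = 8100.

8100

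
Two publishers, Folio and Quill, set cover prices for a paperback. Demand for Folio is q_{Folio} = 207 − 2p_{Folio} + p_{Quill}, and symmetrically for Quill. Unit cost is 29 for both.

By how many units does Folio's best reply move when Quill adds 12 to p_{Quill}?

Folio's profit: π = (p_{Folio} − 29)(207 − 2p_{Folio} + p_{Quill}).
∂π/∂p_{Folio} = 265 − 4p_{Folio} + p_{Quill} = 0 ⇒ p_{Folio} = 66.25 + 0.25p_{Quill}.
The reaction-function slope is 0.25, so a 12-unit rise in p_{Quill} moves p_{Folio} by 0.25 × 12 = 3. Folio's best response rises — the actions are strategic complements.

3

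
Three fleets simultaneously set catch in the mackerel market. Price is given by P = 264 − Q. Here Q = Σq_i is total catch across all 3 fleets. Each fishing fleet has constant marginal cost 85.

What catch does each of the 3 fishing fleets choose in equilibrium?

44.75

A representative fishing fleet's profit is π_i = q_i(264 − Q) − 85q_i, with Q = q_i + Σ_{j≠i} q_j.
First-order condition: 179 − 2q_i − Σ_{j≠i} q_j = 0.
In a symmetric equilibrium every fishing fleet chooses the same q, so Σ_{j≠i} q_j = 2q. The condition becomes 179 − 4q = 0, giving q = 179/4 = 44.75.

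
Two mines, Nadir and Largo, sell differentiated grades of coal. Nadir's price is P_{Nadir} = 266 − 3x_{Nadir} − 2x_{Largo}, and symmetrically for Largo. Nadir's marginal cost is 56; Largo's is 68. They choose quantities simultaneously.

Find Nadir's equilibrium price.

Mine Nadir's profit: π = x_{Nadir}(266 − 3x_{Nadir} − 2x_{Largo}) − 56x_{Nadir}.
∂π/∂x_{Nadir} = 210 − 6x_{Nadir} − 2x_{Largo} = 0 ⇒ x_{Nadir} = 35 − (1/3)x_{Largo}.
Similarly x_{Largo} = 33 − (1/3)x_{Nadir}.
Solving the two reaction functions simultaneously: (1 − (−1/3)(−1/3))x_{Nadir} = 35 − (1/3)·33, so (8/9)x_{Nadir} = 24 and x_{Nadir} = 27.
Then x_{Largo} = 33 − (1/3)·27 = 24.
P_{Nadir} = 266 − 3·27 − 2·24 = 137.

137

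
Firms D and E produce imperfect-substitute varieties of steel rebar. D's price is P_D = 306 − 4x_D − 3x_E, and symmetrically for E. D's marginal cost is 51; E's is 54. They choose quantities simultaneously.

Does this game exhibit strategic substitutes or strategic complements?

Firm D's profit: π = x_D(306 − 4x_D − 3x_E) − 51x_D.
∂π/∂x_D = 255 − 8x_D − 3x_E = 0 ⇒ x_D = 31.875 − 0.375x_E.
The best-response slope dx_D/dx_E = −0.375 < 0: the reaction function is downward-sloping, so the choices are strategic substitutes.

strategic substitutes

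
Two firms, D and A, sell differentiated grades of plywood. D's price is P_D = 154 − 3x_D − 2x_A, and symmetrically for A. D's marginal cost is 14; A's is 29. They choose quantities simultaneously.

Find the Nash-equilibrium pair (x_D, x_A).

18.4375, 14.6875

Firm D's profit: π = x_D(154 − 3x_D − 2x_A) − 14x_D.
∂π/∂x_D = 140 − 6x_D − 2x_A = 0 ⇒ x_D = 70/3 − (1/3)x_A.
Similarly x_A = 125/6 − (1/3)x_D.
Substituting the second reaction function into the first: x_D = 70/3 − (1/3)(125/6 − (1/3)x_D), which gives (8/9)x_D = 295/18 ⇒ x_D = 18.4375.
Then x_A = 125/6 − (1/3)·18.4375 = 14.6875.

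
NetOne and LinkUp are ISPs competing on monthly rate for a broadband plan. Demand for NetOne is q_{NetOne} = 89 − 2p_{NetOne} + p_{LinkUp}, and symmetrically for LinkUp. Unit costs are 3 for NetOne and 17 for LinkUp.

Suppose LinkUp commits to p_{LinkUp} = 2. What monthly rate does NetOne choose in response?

NetOne's profit: π = (p_{NetOne} − 3)(89 − 2p_{NetOne} + p_{LinkUp}).
∂π/∂p_{NetOne} = 95 − 4p_{NetOne} + p_{LinkUp} = 0 ⇒ p_{NetOne} = 23.75 + 0.25p_{LinkUp}.
At p_{LinkUp} = 2: p_{NetOne} = 23.75 + 0.25·2 = 24.25.

24.25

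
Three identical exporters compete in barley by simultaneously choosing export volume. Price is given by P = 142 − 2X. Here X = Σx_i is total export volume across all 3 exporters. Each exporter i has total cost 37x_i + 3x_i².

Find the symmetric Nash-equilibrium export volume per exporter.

7.5

A representative exporter's profit is π_i = x_i(142 − 2X) − 37x_i − 3x_i², with X = x_i + Σ_{j≠i} x_j.
First-order condition: 105 − 10x_i − 2Σ_{j≠i} x_j = 0.
With identical exporters, set every x_j = x: then 105 − 10x − 4x = 0, i.e. x = 105/14 = 7.5.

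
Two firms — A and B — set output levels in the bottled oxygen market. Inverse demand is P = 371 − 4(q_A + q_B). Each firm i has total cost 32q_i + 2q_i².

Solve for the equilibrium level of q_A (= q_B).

21.1875

Firm A's profit: π = q_A(371 − 4(q_A + q_B)) − 32q_A − 2q_A².
∂π/∂q_A = 339 − 12q_A − 4q_B = 0, so q_A = 28.25 − (1/3)q_B.
By symmetry q_B = q_A; substituting into the reaction function, (4/3)q_A = 28.25 and q_A = 21.1875.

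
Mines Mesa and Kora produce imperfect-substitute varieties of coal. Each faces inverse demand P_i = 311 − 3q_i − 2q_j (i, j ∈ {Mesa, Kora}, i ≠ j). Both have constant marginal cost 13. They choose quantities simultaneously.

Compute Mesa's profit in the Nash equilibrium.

4162.6875

Mine Mesa's profit: π = q_{Mesa}(311 − 3q_{Mesa} − 2q_{Kora}) − 13q_{Mesa}.
∂π/∂q_{Mesa} = 298 − 6q_{Mesa} − 2q_{Kora} = 0 ⇒ q_{Mesa} = 149/3 − (1/3)q_{Kora}.
Setting q_{Mesa} = q_{Kora} in the reaction function: q_{Mesa} = 149/3 − (1/3)q_{Mesa}, so q_{Mesa} = (149/3) / (4/3) = 37.25.
P_{Mesa} = 311 − 3·37.25 − 2·37.25 = 124.75.
Profit = (124.75 − 13)·37.25 = 4162.6875.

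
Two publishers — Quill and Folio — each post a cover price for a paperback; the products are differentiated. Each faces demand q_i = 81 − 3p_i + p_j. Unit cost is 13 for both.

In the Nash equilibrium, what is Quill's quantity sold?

33

Quill's profit: π = (p_{Quill} − 13)(81 − 3p_{Quill} + p_{Folio}).
∂π/∂p_{Quill} = 120 − 6p_{Quill} + p_{Folio} = 0 ⇒ p_{Quill} = 20 + (1/6)p_{Folio}.
By symmetry p_{Folio} = p_{Quill}; substituting into the reaction function, (5/6)p_{Quill} = 20 and p_{Quill} = 24.
q_{Quill} = 81 − 3·24 + 24 = 33.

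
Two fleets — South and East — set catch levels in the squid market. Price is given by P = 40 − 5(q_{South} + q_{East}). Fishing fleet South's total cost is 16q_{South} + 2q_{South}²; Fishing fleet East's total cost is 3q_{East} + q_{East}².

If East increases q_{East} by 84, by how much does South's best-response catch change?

Fishing fleet South's profit: π = q_{South}(40 − 5(q_{South} + q_{East})) − 16q_{South} − 2q_{South}².
∂π/∂q_{South} = 24 − 14q_{South} − 5q_{East} = 0, so q_{South} = 12/7 − (5/14)q_{East}.
The reaction-function slope is −5/14, so an 84-unit rise in q_{East} moves q_{South} by −5/14 × 84 = −30. South's best response falls — the actions are strategic substitutes.

-30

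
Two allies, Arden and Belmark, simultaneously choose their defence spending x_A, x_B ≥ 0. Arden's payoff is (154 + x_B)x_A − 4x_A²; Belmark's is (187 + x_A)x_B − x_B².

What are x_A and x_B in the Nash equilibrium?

33, 110

Expanding Arden's payoff: 154x_A + x_Bx_A − 4x_A².
∂π/∂x_A = 154 + x_B − 8x_A = 0, so x_A = 19.25 + 0.125x_B.
Likewise for Belmark: x_B = 93.5 + 0.5x_A.
Plugging x_B into Arden's best response: x_A = 19.25 + 0.125(93.5 + 0.5x_A) ⇒ 0.9375x_A = 30.9375, so x_A = 33.
Then x_B = 93.5 + 0.5·33 = 110.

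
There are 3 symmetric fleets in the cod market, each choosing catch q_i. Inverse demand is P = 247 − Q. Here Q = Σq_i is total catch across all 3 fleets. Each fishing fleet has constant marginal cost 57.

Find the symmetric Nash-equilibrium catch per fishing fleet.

47.5

A representative fishing fleet's profit is π_i = q_i(247 − Q) − 57q_i, with Q = q_i + Σ_{j≠i} q_j.
First-order condition: 190 − 2q_i − Σ_{j≠i} q_j = 0.
In a symmetric equilibrium every fishing fleet chooses the same q, so Σ_{j≠i} q_j = 2q. The condition becomes 190 − 4q = 0, giving q = 190/4 = 47.5.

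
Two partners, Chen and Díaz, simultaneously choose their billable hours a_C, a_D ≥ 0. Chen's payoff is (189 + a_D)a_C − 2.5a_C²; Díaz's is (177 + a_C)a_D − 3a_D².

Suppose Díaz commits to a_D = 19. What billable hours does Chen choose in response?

41.6

Expanding Chen's payoff: 189a_C + a_Da_C − 2.5a_C².
∂π/∂a_C = 189 + a_D − 5a_C = 0, so a_C = 37.8 + 0.2a_D.
At a_D = 19: a_C = 37.8 + 0.2·19 = 41.6.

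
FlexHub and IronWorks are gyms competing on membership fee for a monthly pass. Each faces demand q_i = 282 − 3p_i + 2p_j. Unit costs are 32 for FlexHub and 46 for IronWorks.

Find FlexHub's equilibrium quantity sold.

195.375

FlexHub's profit: π = (p_{FlexHub} − 32)(282 − 3p_{FlexHub} + 2p_{IronWorks}).
∂π/∂p_{FlexHub} = 378 − 6p_{FlexHub} + 2p_{IronWorks} = 0 ⇒ p_{FlexHub} = 63 + (1/3)p_{IronWorks}.
Similarly p_{IronWorks} = 70 + (1/3)p_{FlexHub}.
Substituting the second reaction function into the first: p_{FlexHub} = 63 + (1/3)(70 + (1/3)p_{FlexHub}), which gives (8/9)p_{FlexHub} = 259/3 ⇒ p_{FlexHub} = 97.125.
Then p_{IronWorks} = 70 + (1/3)·97.125 = 102.375.
q_{FlexHub} = 282 − 3·97.125 + 2·102.375 = 195.375.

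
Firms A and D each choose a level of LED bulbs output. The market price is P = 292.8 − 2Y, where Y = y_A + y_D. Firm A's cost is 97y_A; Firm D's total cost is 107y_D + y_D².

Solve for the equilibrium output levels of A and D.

Firm A's profit: π = y_A(292.8 − 2(y_A + y_D)) − 97y_A.
∂π/∂y_A = 195.8 − 4y_A − 2y_D = 0, so y_A = 48.95 − 0.5y_D.
For D: ∂π/∂y_D = 185.8 − 6y_D − 2y_A = 0 ⇒ y_D = 929/30 − (1/3)y_A.
Substituting the second reaction function into the first: y_A = 48.95 − 0.5(929/30 − (1/3)y_A), which gives (5/6)y_A = 502/15 ⇒ y_A = 40.16.
Then y_D = 929/30 − (1/3)·40.16 = 17.58.

40.16, 17.58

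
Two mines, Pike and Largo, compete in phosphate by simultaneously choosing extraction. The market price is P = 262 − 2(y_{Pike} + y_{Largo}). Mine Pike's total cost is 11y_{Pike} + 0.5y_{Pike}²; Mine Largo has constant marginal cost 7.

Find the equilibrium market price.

103.625

Mine Pike's profit: π = y_{Pike}(262 − 2(y_{Pike} + y_{Largo})) − 11y_{Pike} − 0.5y_{Pike}².
∂π/∂y_{Pike} = 251 − 5y_{Pike} − 2y_{Largo} = 0, so y_{Pike} = 50.2 − 0.4y_{Largo}.
For Largo: ∂π/∂y_{Largo} = 255 − 4y_{Largo} − 2y_{Pike} = 0 ⇒ y_{Largo} = 63.75 − 0.5y_{Pike}.
Solving the two reaction functions simultaneously: (1 − (−0.4)(−0.5))y_{Pike} = 50.2 − 0.4·63.75, so 0.8y_{Pike} = 24.7 and y_{Pike} = 30.875.
Then y_{Largo} = 63.75 − 0.5·30.875 = 48.3125.
Equilibrium price: P = 262 − 2·79.1875 = 103.625.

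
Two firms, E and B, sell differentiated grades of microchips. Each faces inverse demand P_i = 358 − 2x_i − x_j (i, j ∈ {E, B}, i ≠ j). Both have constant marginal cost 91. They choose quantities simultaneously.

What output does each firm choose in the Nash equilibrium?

53.4

Firm E's profit: π = x_E(358 − 2x_E − x_B) − 91x_E.
∂π/∂x_E = 267 − 4x_E − x_B = 0 ⇒ x_E = 66.75 − 0.25x_B.
The game is symmetric, so in equilibrium x_B = x_E: the reaction function gives 1.25x_E = 66.75, hence x_E = 53.4.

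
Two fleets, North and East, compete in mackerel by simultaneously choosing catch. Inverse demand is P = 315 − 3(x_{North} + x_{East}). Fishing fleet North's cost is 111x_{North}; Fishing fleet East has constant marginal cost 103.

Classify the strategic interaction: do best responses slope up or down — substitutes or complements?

strategic substitutes

Fishing fleet North's profit: π = x_{North}(315 − 3(x_{North} + x_{East})) − 111x_{North}.
∂π/∂x_{North} = 204 − 6x_{North} − 3x_{East} = 0, so x_{North} = 34 − 0.5x_{East}.
The best-response slope dx_{North}/dx_{East} = −0.5 < 0: the reaction function is downward-sloping, so the choices are strategic substitutes.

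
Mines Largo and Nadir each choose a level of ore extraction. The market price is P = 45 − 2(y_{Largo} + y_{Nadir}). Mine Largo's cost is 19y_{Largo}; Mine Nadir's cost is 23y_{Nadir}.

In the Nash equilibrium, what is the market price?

29

Mine Largo's profit: π = y_{Largo}(45 − 2(y_{Largo} + y_{Nadir})) − 19y_{Largo}.
∂π/∂y_{Largo} = 26 − 4y_{Largo} − 2y_{Nadir} = 0, so y_{Largo} = 6.5 − 0.5y_{Nadir}.
By the same steps for Nadir: y_{Nadir} = 5.5 − 0.5y_{Largo}.
Substituting the second reaction function into the first: y_{Largo} = 6.5 − 0.5(5.5 − 0.5y_{Largo}), which gives 0.75y_{Largo} = 3.75 ⇒ y_{Largo} = 5.
Then y_{Nadir} = 5.5 − 0.5·5 = 3.
Equilibrium price: P = 45 − 2·8 = 29.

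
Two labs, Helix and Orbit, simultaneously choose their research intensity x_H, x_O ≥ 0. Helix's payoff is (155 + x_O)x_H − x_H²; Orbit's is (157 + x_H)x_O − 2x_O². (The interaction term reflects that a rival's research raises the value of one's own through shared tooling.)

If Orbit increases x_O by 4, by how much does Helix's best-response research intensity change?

Expanding Helix's payoff: 155x_H + x_Ox_H − x_H².
∂π/∂x_H = 155 + x_O − 2x_H = 0, so x_H = 77.5 + 0.5x_O.
The reaction-function slope is 0.5, so a 4-unit rise in x_O moves x_H by 0.5 × 4 = 2. Helix's best response rises — the actions are strategic complements.

2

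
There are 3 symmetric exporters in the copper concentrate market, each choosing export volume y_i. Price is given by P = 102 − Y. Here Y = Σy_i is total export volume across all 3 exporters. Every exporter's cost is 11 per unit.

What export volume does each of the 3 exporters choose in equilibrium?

22.75

A representative exporter's profit is π_i = y_i(102 − Y) − 11y_i, with Y = y_i + Σ_{j≠i} y_j.
First-order condition: 91 − 2y_i − Σ_{j≠i} y_j = 0.
Imposing symmetry (y_j = y for all j) turns Σ_{j≠i} y_j into 2y, so 91 = 4y and y = 22.75.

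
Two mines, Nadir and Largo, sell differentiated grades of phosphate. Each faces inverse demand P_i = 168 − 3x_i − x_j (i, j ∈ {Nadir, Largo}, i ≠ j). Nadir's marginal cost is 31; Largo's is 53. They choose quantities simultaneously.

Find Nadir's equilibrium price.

Mine Nadir's profit: π = x_{Nadir}(168 − 3x_{Nadir} − x_{Largo}) − 31x_{Nadir}.
∂π/∂x_{Nadir} = 137 − 6x_{Nadir} − x_{Largo} = 0 ⇒ x_{Nadir} = 137/6 − (1/6)x_{Largo}.
Similarly x_{Largo} = 115/6 − (1/6)x_{Nadir}.
Solving the two reaction functions simultaneously: (1 − (−1/6)(−1/6))x_{Nadir} = 137/6 − (1/6)·(115/6), so (35/36)x_{Nadir} = 707/36 and x_{Nadir} = 20.2.
Then x_{Largo} = 115/6 − (1/6)·20.2 = 15.8.
P_{Nadir} = 168 − 3·20.2 − 15.8 = 91.6.

91.6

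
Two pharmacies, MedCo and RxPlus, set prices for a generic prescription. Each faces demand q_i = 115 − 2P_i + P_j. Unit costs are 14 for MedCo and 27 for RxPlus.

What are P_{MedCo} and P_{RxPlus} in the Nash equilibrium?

MedCo's profit: π = (P_{MedCo} − 14)(115 − 2P_{MedCo} + P_{RxPlus}).
∂π/∂P_{MedCo} = 143 − 4P_{MedCo} + P_{RxPlus} = 0 ⇒ P_{MedCo} = 35.75 + 0.25P_{RxPlus}.
Similarly P_{RxPlus} = 42.25 + 0.25P_{MedCo}.
Substituting the second reaction function into the first: P_{MedCo} = 35.75 + 0.25(42.25 + 0.25P_{MedCo}), which gives 0.9375P_{MedCo} = 46.3125 ⇒ P_{MedCo} = 49.4.
Then P_{RxPlus} = 42.25 + 0.25·49.4 = 54.6.

49.4, 54.6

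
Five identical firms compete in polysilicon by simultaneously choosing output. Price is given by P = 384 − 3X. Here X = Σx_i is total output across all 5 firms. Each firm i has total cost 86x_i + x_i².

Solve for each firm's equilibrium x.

A representative firm's profit is π_i = x_i(384 − 3X) − 86x_i − x_i², with X = x_i + Σ_{j≠i} x_j.
First-order condition: 298 − 8x_i − 3Σ_{j≠i} x_j = 0.
Imposing symmetry (x_j = x for all j) turns Σ_{j≠i} x_j into 4x, so 298 = 20x and x = 14.9.

14.9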